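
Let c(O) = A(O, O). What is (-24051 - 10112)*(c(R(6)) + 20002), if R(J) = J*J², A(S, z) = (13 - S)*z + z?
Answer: 807271690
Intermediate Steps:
A(S, z) = z + z*(13 - S) (A(S, z) = z*(13 - S) + z = z + z*(13 - S))
R(J) = J³
c(O) = O*(14 - O)
(-24051 - 10112)*(c(R(6)) + 20002) = (-24051 - 10112)*(6³*(14 - 1*6³) + 20002) = -34163*(216*(14 - 1*216) + 20002) = -34163*(216*(14 - 216) + 20002) = -34163*(216*(-202) + 20002) = -34163*(-43632 + 20002) = -34163*(-23630) = 807271690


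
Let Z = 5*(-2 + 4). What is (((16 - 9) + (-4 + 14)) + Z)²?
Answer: 729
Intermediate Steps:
Z = 10 (Z = 5*2 = 10)
(((16 - 9) + (-4 + 14)) + Z)² = (((16 - 9) + (-4 + 14)) + 10)² = ((7 + 10) + 10)² = (17 + 10)² = 27² = 729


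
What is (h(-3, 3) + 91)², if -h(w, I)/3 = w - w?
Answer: 8281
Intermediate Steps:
h(w, I) = 0 (h(w, I) = -3*(w - w) = -3*0 = 0)
(h(-3, 3) + 91)² = (0 + 91)² = 91² = 8281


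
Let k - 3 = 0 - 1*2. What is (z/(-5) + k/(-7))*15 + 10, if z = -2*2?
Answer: 139/7 ≈ 19.857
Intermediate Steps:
z = -4
k = 1 (k = 3 + (0 - 1*2) = 3 + (0 - 2) = 3 - 2 = 1)
(z/(-5) + k/(-7))*15 + 10 = (-4/(-5) + 1/(-7))*15 + 10 = (-4*(-⅕) + 1*(-⅐))*15 + 10 = (⅘ - ⅐)*15 + 10 = (23/35)*15 + 10 = 69/7 + 10 = 139/7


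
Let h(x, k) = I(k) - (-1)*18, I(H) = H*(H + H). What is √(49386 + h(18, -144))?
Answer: 2*√22719 ≈ 301.46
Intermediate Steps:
I(H) = 2*H² (I(H) = H*(2*H) = 2*H²)
h(x, k) = 18 + 2*k² (h(x, k) = 2*k² - (-1)*18 = 2*k² - 1*(-18) = 2*k² + 18 = 18 + 2*k²)
√(49386 + h(18, -144)) = √(49386 + (18 + 2*(-144)²)) = √(49386 + (18 + 2*20736)) = √(49386 + (18 + 41472)) = √(49386 + 41490) = √90876 = 2*√22719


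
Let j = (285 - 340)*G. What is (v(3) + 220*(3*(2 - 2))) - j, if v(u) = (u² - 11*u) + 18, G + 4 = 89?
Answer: 4669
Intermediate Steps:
G = 85 (G = -4 + 89 = 85)
v(u) = 18 + u² - 11*u
j = -4675 (j = (285 - 340)*85 = -55*85 = -4675)
(v(3) + 220*(3*(2 - 2))) - j = ((18 + 3² - 11*3) + 220*(3*(2 - 2))) - 1*(-4675) = ((18 + 9 - 33) + 220*(3*0)) + 4675 = (-6 + 220*0) + 4675 = (-6 + 0) + 4675 = -6 + 4675 = 4669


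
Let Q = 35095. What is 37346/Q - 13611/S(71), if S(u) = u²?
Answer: -289416859/176913895 ≈ -1.6359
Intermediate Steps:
37346/Q - 13611/S(71) = 37346/35095 - 13611/(71²) = 37346*(1/35095) - 13611/5041 = 37346/35095 - 13611*1/5041 = 37346/35095 - 13611/5041 = -289416859/176913895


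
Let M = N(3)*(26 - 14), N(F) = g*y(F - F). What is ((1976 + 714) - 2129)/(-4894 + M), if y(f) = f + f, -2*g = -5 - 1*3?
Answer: -561/4894 ≈ -0.11463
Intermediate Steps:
g = 4 (g = -(-5 - 1*3)/2 = -(-5 - 3)/2 = -½*(-8) = 4)
y(f) = 2*f
N(F) = 0 (N(F) = 4*(2*(F - F)) = 4*(2*0) = 4*0 = 0)
M = 0 (M = 0*(26 - 14) = 0*12 = 0)
((1976 + 714) - 2129)/(-4894 + M) = ((1976 + 714) - 2129)/(-4894 + 0) = (2690 - 2129)/(-4894) = 561*(-1/4894) = -561/4894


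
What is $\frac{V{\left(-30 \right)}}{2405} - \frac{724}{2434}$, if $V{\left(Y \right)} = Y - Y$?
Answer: $- \frac{362}{1217} \approx -0.29745$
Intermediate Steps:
$V{\left(Y \right)} = 0$
$\frac{V{\left(-30 \right)}}{2405} - \frac{724}{2434} = \frac{0}{2405} - \frac{724}{2434} = 0 \cdot \frac{1}{2405} - \frac{362}{1217} = 0 - \frac{362}{1217} = - \frac{362}{1217}$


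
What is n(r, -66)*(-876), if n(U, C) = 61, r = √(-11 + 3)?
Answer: -53436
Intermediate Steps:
r = 2*I*√2 (r = √(-8) = 2*I*√2 ≈ 2.8284*I)
n(r, -66)*(-876) = 61*(-876) = -53436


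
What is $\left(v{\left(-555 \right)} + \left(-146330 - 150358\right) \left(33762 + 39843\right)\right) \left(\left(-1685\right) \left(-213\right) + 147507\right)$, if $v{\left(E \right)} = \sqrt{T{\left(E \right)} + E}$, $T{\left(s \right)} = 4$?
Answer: $-11058883582178880 + 506412 i \sqrt{551} \approx -1.1059 \cdot 10^{16} + 1.1887 \cdot 10^{7} i$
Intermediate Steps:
$v{\left(E \right)} = \sqrt{4 + E}$
$\left(v{\left(-555 \right)} + \left(-146330 - 150358\right) \left(33762 + 39843\right)\right) \left(\left(-1685\right) \left(-213\right) + 147507\right) = \left(\sqrt{4 - 555} + \left(-146330 - 150358\right) \left(33762 + 39843\right)\right) \left(\left(-1685\right) \left(-213\right) + 147507\right) = \left(\sqrt{-551} - 21837720240\right) \left(358905 + 147507\right) = \left(i \sqrt{551} - 21837720240\right) 506412 = \left(-21837720240 + i \sqrt{551}\right) 506412 = -11058883582178880 + 506412 i \sqrt{551}$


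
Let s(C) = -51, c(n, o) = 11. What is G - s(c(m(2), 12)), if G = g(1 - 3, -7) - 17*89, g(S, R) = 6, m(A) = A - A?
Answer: -1456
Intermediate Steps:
m(A) = 0
G = -1507 (G = 6 - 17*89 = 6 - 1513 = -1507)
G - s(c(m(2), 12)) = -1507 - 1*(-51) = -1507 + 51 = -1456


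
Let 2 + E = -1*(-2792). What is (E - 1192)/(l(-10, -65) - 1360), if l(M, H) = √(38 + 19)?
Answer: -2173280/1849543 - 1598*√57/1849543 ≈ -1.1816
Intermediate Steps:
l(M, H) = √57
E = 2790 (E = -2 - 1*(-2792) = -2 + 2792 = 2790)
(E - 1192)/(l(-10, -65) - 1360) = (2790 - 1192)/(√57 - 1360) = 1598/(-1360 + √57)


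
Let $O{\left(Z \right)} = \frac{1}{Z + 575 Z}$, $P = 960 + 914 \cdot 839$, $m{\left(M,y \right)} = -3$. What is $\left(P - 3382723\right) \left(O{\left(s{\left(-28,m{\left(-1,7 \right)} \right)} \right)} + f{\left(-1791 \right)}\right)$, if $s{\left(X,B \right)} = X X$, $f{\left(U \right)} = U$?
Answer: $\frac{704970242209577}{150528} \approx 4.6833 \cdot 10^{9}$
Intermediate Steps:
$P = 767806$ ($P = 960 + 766846 = 767806$)
$s{\left(X,B \right)} = X^{2}$
$O{\left(Z \right)} = \frac{1}{576 Z}$
$\left(P - 3382723\right) \left(O{\left(s{\left(-28,m{\left(-1,7 \right)} \right)} \right)} + f{\left(-1791 \right)}\right) = \left(767806 - 3382723\right) \left(\frac{1}{576 \left(-28\right)^{2}} - 1791\right) = - 2614917 \left(\frac{1}{576 \cdot 784} - 1791\right) = - 2614917 \left(\frac{1}{576} \cdot \frac{1}{784} - 1791\right) = - 2614917 \left(\frac{1}{451584} - 1791\right) = \left(-2614917\right) \left(- \frac{808786943}{451584}\right) = \frac{704970242209577}{150528}$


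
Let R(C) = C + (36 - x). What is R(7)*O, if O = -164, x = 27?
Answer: -2624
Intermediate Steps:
R(C) = 9 + C (R(C) = C + (36 - 1*27) = C + (36 - 27) = C + 9 = 9 + C)
R(7)*O = (9 + 7)*(-164) = 16*(-164) = -2624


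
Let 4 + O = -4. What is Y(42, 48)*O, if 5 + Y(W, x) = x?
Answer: -344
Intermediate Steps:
O = -8 (O = -4 - 4 = -8)
Y(W, x) = -5 + x
Y(42, 48)*O = (-5 + 48)*(-8) = 43*(-8) = -344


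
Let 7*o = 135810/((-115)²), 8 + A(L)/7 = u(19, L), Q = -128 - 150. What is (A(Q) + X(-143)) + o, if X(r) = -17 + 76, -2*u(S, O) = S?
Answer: -2297081/37030 ≈ -62.033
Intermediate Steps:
Q = -278
u(S, O) = -S/2
A(L) = -245/2 (A(L) = -56 + 7*(-½*19) = -56 + 7*(-19/2) = -56 - 133/2 = -245/2)
X(r) = 59
o = 27162/18515 (o = (135810/((-115)²))/7 = (135810/13225)/7 = (135810*(1/13225))/7 = (⅐)*(27162/2645) = 27162/18515 ≈ 1.4670)
(A(Q) + X(-143)) + o = (-245/2 + 59) + 27162/18515 = -127/2 + 27162/18515 = -2297081/37030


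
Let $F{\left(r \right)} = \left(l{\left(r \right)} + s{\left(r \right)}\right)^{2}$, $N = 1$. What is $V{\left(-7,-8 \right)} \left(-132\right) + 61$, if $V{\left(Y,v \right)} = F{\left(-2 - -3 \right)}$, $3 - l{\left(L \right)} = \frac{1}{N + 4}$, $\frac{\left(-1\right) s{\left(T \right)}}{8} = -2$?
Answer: $- \frac{1164827}{25} \approx -46593.0$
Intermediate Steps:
$s{\left(T \right)} = 16$ ($s{\left(T \right)} = \left(-8\right) \left(-2\right) = 16$)
$l{\left(L \right)} = \frac{14}{5}$ ($l{\left(L \right)} = 3 - \frac{1}{1 + 4} = 3 - \frac{1}{5} = \frac{14}{5}$)
$F{\left(r \right)} = \frac{8836}{25}$ ($F{\left(r \right)} = \left(\frac{14}{5} + 16\right)^{2} = \left(\frac{94}{5}\right)^{2} = \frac{8836}{25}$)
$V{\left(Y,v \right)} = \frac{8836}{25}$
$V{\left(-7,-8 \right)} \left(-132\right) + 61 = \frac{8836}{25} \left(-132\right) + 61 = - \frac{1166352}{25} + 61 = - \frac{1164827}{25}$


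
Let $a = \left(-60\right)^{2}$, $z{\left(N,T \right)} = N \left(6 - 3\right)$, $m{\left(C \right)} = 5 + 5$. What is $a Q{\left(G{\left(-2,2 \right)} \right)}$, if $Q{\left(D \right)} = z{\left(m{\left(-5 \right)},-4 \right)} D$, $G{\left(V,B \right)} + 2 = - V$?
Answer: $0$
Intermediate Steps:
$m{\left(C \right)} = 10$
$z{\left(N,T \right)} = 3 N$ ($z{\left(N,T \right)} = N 3 = 3 N$)
$G{\left(V,B \right)} = -2 - V$
$a = 3600$
$Q{\left(D \right)} = 30 D$ ($Q{\left(D \right)} = 3 \cdot 10 D = 30 D$)
$a Q{\left(G{\left(-2,2 \right)} \right)} = 3600 \cdot 30 \left(-2 - -2\right) = 3600 \cdot 30 \left(-2 + 2\right) = 3600 \cdot 30 \cdot 0 = 3600 \cdot 0 = 0$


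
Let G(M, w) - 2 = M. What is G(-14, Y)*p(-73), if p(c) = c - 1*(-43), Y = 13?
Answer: 360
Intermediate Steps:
G(M, w) = 2 + M
p(c) = 43 + c (p(c) = c + 43 = 43 + c)
G(-14, Y)*p(-73) = (2 - 14)*(43 - 73) = -12*(-30) = 360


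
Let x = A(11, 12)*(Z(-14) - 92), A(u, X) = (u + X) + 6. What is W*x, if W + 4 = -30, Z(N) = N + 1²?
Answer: 103530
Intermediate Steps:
A(u, X) = 6 + X + u (A(u, X) = (X + u) + 6 = 6 + X + u)
Z(N) = 1 + N (Z(N) = N + 1 = 1 + N)
x = -3045 (x = (6 + 12 + 11)*((1 - 14) - 92) = 29*(-13 - 92) = 29*(-105) = -3045)
W = -34 (W = -4 - 30 = -34)
W*x = -34*(-3045) = 103530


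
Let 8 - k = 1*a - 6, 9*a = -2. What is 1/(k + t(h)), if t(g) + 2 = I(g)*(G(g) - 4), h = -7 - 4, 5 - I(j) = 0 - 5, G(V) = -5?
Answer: -9/700 ≈ -0.012857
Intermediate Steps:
a = -2/9 (a = (1/9)*(-2) = -2/9 ≈ -0.22222)
I(j) = 10 (I(j) = 5 - (0 - 5) = 5 - 1*(-5) = 5 + 5 = 10)
k = 128/9 (k = 8 - (1*(-2/9) - 6) = 8 - (-2/9 - 6) = 8 - 1*(-56/9) = 8 + 56/9 = 128/9 ≈ 14.222)
h = -11
t(g) = -92 (t(g) = -2 + 10*(-5 - 4) = -2 + 10*(-9) = -2 - 90 = -92)
1/(k + t(h)) = 1/(128/9 - 92) = 1/(-700/9) = -9/700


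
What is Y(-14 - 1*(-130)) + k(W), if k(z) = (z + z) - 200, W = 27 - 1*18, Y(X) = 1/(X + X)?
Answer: -42223/232 ≈ -182.00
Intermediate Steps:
Y(X) = 1/(2*X)
W = 9 (W = 27 - 18 = 9)
k(z) = -200 + 2*z (k(z) = 2*z - 200 = -200 + 2*z)
Y(-14 - 1*(-130)) + k(W) = 1/(2*(-14 - 1*(-130))) + (-200 + 2*9) = 1/(2*(-14 + 130)) + (-200 + 18) = (½)/116 - 182 = (½)*(1/116) - 182 = 1/232 - 182 = -42223/232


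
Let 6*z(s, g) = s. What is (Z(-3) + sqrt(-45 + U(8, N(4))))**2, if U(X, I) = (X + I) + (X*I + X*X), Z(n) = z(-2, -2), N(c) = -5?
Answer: (1 - 9*I*sqrt(2))**2/9 ≈ -17.889 - 2.8284*I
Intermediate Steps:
z(s, g) = s/6
Z(n) = -1/3 (Z(n) = (1/6)*(-2) = -1/3)
U(X, I) = I + X + X**2 + I*X (U(X, I) = (I + X) + (I*X + X**2) = (I + X) + (X**2 + I*X) = I + X + X**2 + I*X)
(Z(-3) + sqrt(-45 + U(8, N(4))))**2 = (-1/3 + sqrt(-45 + (-5 + 8 + 8**2 - 5*8)))**2 = (-1/3 + sqrt(-45 + (-5 + 8 + 64 - 40)))**2 = (-1/3 + sqrt(-45 + 27))**2 = (-1/3 + sqrt(-18))**2 = (-1/3 + 3*I*sqrt(2))**2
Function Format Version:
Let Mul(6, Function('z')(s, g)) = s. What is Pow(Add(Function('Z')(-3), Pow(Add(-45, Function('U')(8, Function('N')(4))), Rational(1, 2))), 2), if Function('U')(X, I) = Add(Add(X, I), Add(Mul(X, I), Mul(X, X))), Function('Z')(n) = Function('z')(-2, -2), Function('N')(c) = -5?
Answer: Mul(Rational(1, 9), Pow(Add(1, Mul(-9, I, Pow(2, Rational(1, 2)))), 2)) ≈ Add(-17.889, Mul(-2.8284, I))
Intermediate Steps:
Function('z')(s, g) = Mul(Rational(1, 6), s)
Function('Z')(n) = Rational(-1, 3) (Function('Z')(n) = Mul(Rational(1, 6), -2) = Rational(-1, 3))
Function('U')(X, I) = Add(I, X, Pow(X, 2), Mul(I, X)) (Function('U')(X, I) = Add(Add(I, X), Add(Mul(I, X), Pow(X, 2))) = Add(Add(I, X), Add(Pow(X, 2), Mul(I, X))) = Add(I, X, Pow(X, 2), Mul(I, X)))
Pow(Add(Function('Z')(-3), Pow(Add(-45, Function('U')(8, Function('N')(4))), Rational(1, 2))), 2) = Pow(Add(Rational(-1, 3), Pow(Add(-45, Add(-5, 8, Pow(8, 2), Mul(-5, 8))), Rational(1, 2))), 2) = Pow(Add(Rational(-1, 3), Pow(Add(-45, Add(-5, 8, 64, -40)), Rational(1, 2))), 2) = Pow(Add(Rational(-1, 3), Pow(Add(-45, 27), Rational(1, 2))), 2) = Pow(Add(Rational(-1, 3), Pow(-18, Rational(1, 2))), 2) = Pow(Add(Rational(-1, 3), Mul(3, I, Pow(2, Rational(1, 2)))), 2)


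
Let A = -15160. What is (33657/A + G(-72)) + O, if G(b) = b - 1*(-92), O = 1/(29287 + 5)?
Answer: 1973867179/111016680 ≈ 17.780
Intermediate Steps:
O = 1/29292 ≈ 3.4139e-5
G(b) = 92 + b (G(b) = b + 92 = 92 + b)
(33657/A + G(-72)) + O = (33657/(-15160) + (92 - 72)) + 1/29292 = (33657*(-1/15160) + 20) + 1/29292 = (-33657/15160 + 20) + 1/29292 = 269543/15160 + 1/29292 = 1973867179/111016680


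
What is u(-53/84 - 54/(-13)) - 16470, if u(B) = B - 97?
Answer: -18087317/1092 ≈ -16563.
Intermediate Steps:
u(B) = -97 + B
u(-53/84 - 54/(-13)) - 16470 = (-97 + (-53/84 - 54/(-13))) - 16470 = (-97 + (-53*1/84 - 54*(-1/13))) - 16470 = (-97 + (-53/84 + 54/13)) - 16470 = (-97 + 3847/1092) - 16470 = -102077/1092 - 16470 = -18087317/1092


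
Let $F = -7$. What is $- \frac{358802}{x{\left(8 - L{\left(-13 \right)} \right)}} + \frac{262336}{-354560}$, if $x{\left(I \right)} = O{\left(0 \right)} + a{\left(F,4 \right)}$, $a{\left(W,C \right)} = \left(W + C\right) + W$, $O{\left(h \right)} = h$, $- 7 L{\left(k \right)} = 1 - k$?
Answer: $\frac{198772209}{5540} \approx 35879.0$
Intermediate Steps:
$L{\left(k \right)} = - \frac{1}{7} + \frac{k}{7}$ ($L{\left(k \right)} = - \frac{1 - k}{7} = - \frac{1}{7} + \frac{k}{7}$)
$a{\left(W,C \right)} = C + 2 W$ ($a{\left(W,C \right)} = \left(C + W\right) + W = C + 2 W$)
$x{\left(I \right)} = -10$ ($x{\left(I \right)} = 0 + \left(4 + 2 \left(-7\right)\right) = 0 + \left(4 - 14\right) = 0 - 10 = -10$)
$- \frac{358802}{x{\left(8 - L{\left(-13 \right)} \right)}} + \frac{262336}{-354560} = - \frac{358802}{-10} + \frac{262336}{-354560} = \left(-358802\right) \left(- \frac{1}{10}\right) + 262336 \left(- \frac{1}{354560}\right) = \frac{179401}{5} - \frac{4099}{5540} = \frac{198772209}{5540}$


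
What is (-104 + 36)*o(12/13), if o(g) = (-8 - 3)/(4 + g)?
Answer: 2431/16 ≈ 151.94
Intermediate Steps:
o(g) = -11/(4 + g)
(-104 + 36)*o(12/13) = (-104 + 36)*(-11/(4 + 12/13)) = -(-748)/(4 + 12*(1/13)) = -(-748)/(4 + 12/13) = -(-748)/64/13 = -(-748)*13/64 = -68*(-143/64) = 2431/16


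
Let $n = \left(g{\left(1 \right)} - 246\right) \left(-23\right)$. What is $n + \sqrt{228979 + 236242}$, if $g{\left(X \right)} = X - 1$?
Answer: $5658 + \sqrt{465221} \approx 6340.1$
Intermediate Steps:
$g{\left(X \right)} = -1 + X$
$n = 5658$ ($n = \left(\left(-1 + 1\right) - 246\right) \left(-23\right) = \left(0 - 246\right) \left(-23\right) = \left(-246\right) \left(-23\right) = 5658$)
$n + \sqrt{228979 + 236242} = 5658 + \sqrt{228979 + 236242} = 5658 + \sqrt{465221}$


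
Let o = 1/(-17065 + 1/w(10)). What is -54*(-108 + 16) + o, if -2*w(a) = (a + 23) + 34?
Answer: 5680197509/1143357 ≈ 4968.0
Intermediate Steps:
w(a) = -57/2 - a/2 (w(a) = -((a + 23) + 34)/2 = -((23 + a) + 34)/2 = -(57 + a)/2 = -57/2 - a/2)
o = -67/1143357 (o = 1/(-17065 + 1/(-57/2 - 1/2*10)) = 1/(-17065 + 1/(-57/2 - 5)) = 1/(-17065 + 1/(-67/2)) = 1/(-17065 - 2/67) = 1/(-1143357/67) = -67/1143357 ≈ -5.8599e-5)
-54*(-108 + 16) + o = -54*(-108 + 16) - 67/1143357 = -54*(-92) - 67/1143357 = 4968 - 67/1143357 = 5680197509/1143357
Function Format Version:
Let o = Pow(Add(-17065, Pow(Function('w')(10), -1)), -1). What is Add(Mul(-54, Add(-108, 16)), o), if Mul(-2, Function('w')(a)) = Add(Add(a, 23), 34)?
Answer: Rational(5680197509, 1143357) ≈ 4968.0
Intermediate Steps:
Function('w')(a) = Add(Rational(-57, 2), Mul(Rational(-1, 2), a)) (Function('w')(a) = Mul(Rational(-1, 2), Add(Add(a, 23), 34)) = Mul(Rational(-1, 2), Add(Add(23, a), 34)) = Mul(Rational(-1, 2), Add(57, a)) = Add(Rational(-57, 2), Mul(Rational(-1, 2), a)))
o = Rational(-67, 1143357) (o = Pow(Add(-17065, Pow(Add(Rational(-57, 2), Mul(Rational(-1, 2), 10)), -1)), -1) = Pow(Add(-17065, Pow(Add(Rational(-57, 2), -5), -1)), -1) = Pow(Add(-17065, Pow(Rational(-67, 2), -1)), -1) = Pow(Add(-17065, Rational(-2, 67)), -1) = Pow(Rational(-1143357, 67), -1) = Rational(-67, 1143357) ≈ -5.8599e-5)
Add(Mul(-54, Add(-108, 16)), o) = Add(Mul(-54, Add(-108, 16)), Rational(-67, 1143357)) = Add(Mul(-54, -92), Rational(-67, 1143357)) = Add(4968, Rational(-67, 1143357)) = Rational(5680197509, 1143357)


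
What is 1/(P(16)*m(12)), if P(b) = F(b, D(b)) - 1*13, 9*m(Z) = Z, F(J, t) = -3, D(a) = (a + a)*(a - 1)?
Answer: -3/64 ≈ -0.046875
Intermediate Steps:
D(a) = 2*a*(-1 + a) (D(a) = (2*a)*(-1 + a) = 2*a*(-1 + a))
m(Z) = Z/9
P(b) = -16 (P(b) = -3 - 1*13 = -3 - 13 = -16)
1/(P(16)*m(12)) = 1/(-16*12/9) = 1/(-16*4/3) = 1/(-64/3) = -3/64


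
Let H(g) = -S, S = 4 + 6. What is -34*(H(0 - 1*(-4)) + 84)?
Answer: -2516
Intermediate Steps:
S = 10
H(g) = -10 (H(g) = -1*10 = -10)
-34*(H(0 - 1*(-4)) + 84) = -34*(-10 + 84) = -34*74 = -2516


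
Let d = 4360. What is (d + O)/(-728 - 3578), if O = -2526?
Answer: -917/2153 ≈ -0.42592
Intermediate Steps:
(d + O)/(-728 - 3578) = (4360 - 2526)/(-728 - 3578) = 1834/(-4306) = 1834*(-1/4306) = -917/2153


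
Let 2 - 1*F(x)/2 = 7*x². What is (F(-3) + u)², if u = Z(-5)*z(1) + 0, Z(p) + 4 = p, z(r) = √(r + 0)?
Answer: 17161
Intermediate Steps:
z(r) = √r
Z(p) = -4 + p
F(x) = 4 - 14*x²
u = -9 (u = (-4 - 5)*√1 + 0 = -9*1 + 0 = -9 + 0 = -9)
(F(-3) + u)² = ((4 - 14*(-3)²) - 9)² = ((4 - 14*9) - 9)² = ((4 - 126) - 9)² = (-122 - 9)² = (-131)² = 17161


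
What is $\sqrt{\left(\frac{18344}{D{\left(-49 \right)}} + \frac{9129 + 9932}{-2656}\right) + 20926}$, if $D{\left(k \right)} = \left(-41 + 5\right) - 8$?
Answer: $\frac{\sqrt{1093744654354}}{7304} \approx 143.18$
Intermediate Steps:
$D{\left(k \right)} = -44$ ($D{\left(k \right)} = -36 - 8 = -44$)
$\sqrt{\left(\frac{18344}{D{\left(-49 \right)}} + \frac{9129 + 9932}{-2656}\right) + 20926} = \sqrt{\left(\frac{18344}{-44} + \frac{9129 + 9932}{-2656}\right) + 20926} = \sqrt{\left(18344 \left(- \frac{1}{44}\right) + 19061 \left(- \frac{1}{2656}\right)\right) + 20926} = \sqrt{\left(- \frac{4586}{11} - \frac{19061}{2656}\right) + 20926} = \sqrt{- \frac{12390087}{29216} + 20926} = \sqrt{\frac{598983929}{29216}} = \frac{\sqrt{1093744654354}}{7304}$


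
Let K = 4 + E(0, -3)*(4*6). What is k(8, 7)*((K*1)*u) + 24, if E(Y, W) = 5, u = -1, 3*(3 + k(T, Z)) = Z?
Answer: 320/3 ≈ 106.67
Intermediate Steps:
k(T, Z) = -3 + Z/3
K = 124 (K = 4 + 5*(4*6) = 4 + 5*24 = 4 + 120 = 124)
k(8, 7)*((K*1)*u) + 24 = (-3 + (1/3)*7)*((124*1)*(-1)) + 24 = (-3 + 7/3)*(124*(-1)) + 24 = -2/3*(-124) + 24 = 248/3 + 24 = 320/3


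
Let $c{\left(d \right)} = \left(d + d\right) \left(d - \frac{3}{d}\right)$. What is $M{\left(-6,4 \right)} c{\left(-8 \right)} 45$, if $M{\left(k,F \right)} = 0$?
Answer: $0$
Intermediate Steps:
$c{\left(d \right)} = 2 d \left(d - \frac{3}{d}\right)$
$M{\left(-6,4 \right)} c{\left(-8 \right)} 45 = 0 \left(-6 + 2 \left(-8\right)^{2}\right) 45 = 0 \left(-6 + 2 \cdot 64\right) 45 = 0 \left(-6 + 128\right) 45 = 0 \cdot 122 \cdot 45 = 0 \cdot 45 = 0$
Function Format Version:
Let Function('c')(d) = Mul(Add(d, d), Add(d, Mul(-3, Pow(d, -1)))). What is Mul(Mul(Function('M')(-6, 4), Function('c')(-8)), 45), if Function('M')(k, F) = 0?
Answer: 0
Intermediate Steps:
Function('c')(d) = Mul(2, d, Add(d, Mul(-3, Pow(d, -1)))) (Function('c')(d) = Mul(Mul(2, d), Add(d, Mul(-3, Pow(d, -1)))) = Mul(2, d, Add(d, Mul(-3, Pow(d, -1)))))
Mul(Mul(Function('M')(-6, 4), Function('c')(-8)), 45) = Mul(Mul(0, Add(-6, Mul(2, Pow(-8, 2)))), 45) = Mul(Mul(0, Add(-6, Mul(2, 64))), 45) = Mul(Mul(0, Add(-6, 128)), 45) = Mul(Mul(0, 122), 45) = Mul(0, 45) = 0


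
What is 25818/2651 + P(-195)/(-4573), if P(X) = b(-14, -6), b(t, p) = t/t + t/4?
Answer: 236144683/24246046 ≈ 9.7395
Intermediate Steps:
b(t, p) = 1 + t/4 (b(t, p) = 1 + t*(¼) = 1 + t/4)
P(X) = -5/2 (P(X) = 1 + (¼)*(-14) = 1 - 7/2 = -5/2)
25818/2651 + P(-195)/(-4573) = 25818/2651 - 5/2/(-4573) = 25818*(1/2651) - 5/2*(-1/4573) = 25818/2651 + 5/9146 = 236144683/24246046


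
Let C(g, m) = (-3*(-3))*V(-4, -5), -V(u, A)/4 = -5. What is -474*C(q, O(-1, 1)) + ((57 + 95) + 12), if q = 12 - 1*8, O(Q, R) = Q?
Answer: -85156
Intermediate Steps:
V(u, A) = 20 (V(u, A) = -4*(-5) = 20)
q = 4 (q = 12 - 8 = 4)
C(g, m) = 180 (C(g, m) = -3*(-3)*20 = 9*20 = 180)
-474*C(q, O(-1, 1)) + ((57 + 95) + 12) = -474*180 + ((57 + 95) + 12) = -85320 + (152 + 12) = -85320 + 164 = -85156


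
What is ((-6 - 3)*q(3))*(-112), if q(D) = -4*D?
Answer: -12096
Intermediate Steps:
((-6 - 3)*q(3))*(-112) = ((-6 - 3)*(-4*3))*(-112) = -9*(-12)*(-112) = 108*(-112) = -12096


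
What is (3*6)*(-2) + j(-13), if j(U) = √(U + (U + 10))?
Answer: -36 + 4*I ≈ -36.0 + 4.0*I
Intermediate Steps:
j(U) = √(10 + 2*U) (j(U) = √(U + (10 + U)) = √(10 + 2*U))
(3*6)*(-2) + j(-13) = (3*6)*(-2) + √(10 + 2*(-13)) = 18*(-2) + √(10 - 26) = -36 + √(-16) = -36 + 4*I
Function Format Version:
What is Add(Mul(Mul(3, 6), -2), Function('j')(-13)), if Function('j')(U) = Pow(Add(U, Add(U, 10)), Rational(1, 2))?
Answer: Add(-36, Mul(4, I)) ≈ Add(-36.000, Mul(4.0000, I))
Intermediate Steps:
Function('j')(U) = Pow(Add(10, Mul(2, U)), Rational(1, 2)) (Function('j')(U) = Pow(Add(U, Add(10, U)), Rational(1, 2)) = Pow(Add(10, Mul(2, U)), Rational(1, 2)))
Add(Mul(Mul(3, 6), -2), Function('j')(-13)) = Add(Mul(Mul(3, 6), -2), Pow(Add(10, Mul(2, -13)), Rational(1, 2))) = Add(Mul(18, -2), Pow(Add(10, -26), Rational(1, 2))) = Add(-36, Pow(-16, Rational(1, 2))) = Add(-36, Mul(4, I))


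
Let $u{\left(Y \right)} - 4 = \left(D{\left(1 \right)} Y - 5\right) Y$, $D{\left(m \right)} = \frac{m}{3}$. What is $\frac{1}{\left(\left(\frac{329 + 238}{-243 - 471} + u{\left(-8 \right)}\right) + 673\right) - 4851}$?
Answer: $- \frac{102}{419573} \approx -0.0002431$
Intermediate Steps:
$D{\left(m \right)} = \frac{m}{3}$ ($D{\left(m \right)} = m \frac{1}{3} = \frac{m}{3}$)
$u{\left(Y \right)} = 4 + Y \left(-5 + \frac{Y}{3}\right)$ ($u{\left(Y \right)} = 4 + \left(\frac{1}{3} \cdot 1 Y - 5\right) Y = 4 + \left(\frac{Y}{3} - 5\right) Y = 4 + \left(-5 + \frac{Y}{3}\right) Y = 4 + Y \left(-5 + \frac{Y}{3}\right)$)
$\frac{1}{\left(\left(\frac{329 + 238}{-243 - 471} + u{\left(-8 \right)}\right) + 673\right) - 4851} = \frac{1}{\left(\left(\frac{329 + 238}{-243 - 471} + \left(4 - -40 + \frac{\left(-8\right)^{2}}{3}\right)\right) + 673\right) - 4851} = \frac{1}{\left(\left(\frac{567}{-714} + \left(4 + 40 + \frac{1}{3} \cdot 64\right)\right) + 673\right) - 4851} = \frac{1}{\left(\left(567 \left(- \frac{1}{714}\right) + \left(4 + 40 + \frac{64}{3}\right)\right) + 673\right) - 4851} = \frac{1}{\left(\left(- \frac{27}{34} + \frac{196}{3}\right) + 673\right) - 4851} = \frac{1}{\left(\frac{6583}{102} + 673\right) - 4851} = \frac{1}{\frac{75229}{102} - 4851} = \frac{1}{- \frac{419573}{102}} = - \frac{102}{419573}$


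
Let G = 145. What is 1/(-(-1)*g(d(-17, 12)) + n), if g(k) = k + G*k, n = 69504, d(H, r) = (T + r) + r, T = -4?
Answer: 1/72424 ≈ 1.3808e-5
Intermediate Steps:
d(H, r) = -4 + 2*r (d(H, r) = (-4 + r) + r = -4 + 2*r)
g(k) = 146*k (g(k) = k + 145*k = 146*k)
1/(-(-1)*g(d(-17, 12)) + n) = 1/(-(-1)*146*(-4 + 2*12) + 69504) = 1/(-(-1)*146*(-4 + 24) + 69504) = 1/(-(-1)*146*20 + 69504) = 1/(-(-1)*2920 + 69504) = 1/(-1*(-2920) + 69504) = 1/(2920 + 69504) = 1/72424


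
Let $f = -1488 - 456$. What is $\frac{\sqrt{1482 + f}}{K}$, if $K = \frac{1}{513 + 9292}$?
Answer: $9805 i \sqrt{462} \approx 2.1075 \cdot 10^{5} i$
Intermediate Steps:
$f = -1944$ ($f = -1488 - 456 = -1944$)
$K = \frac{1}{9805} \approx 0.00010199$
$\frac{\sqrt{1482 + f}}{K} = \sqrt{1482 - 1944} \frac{1}{\frac{1}{9805}} = \sqrt{-462} \cdot 9805 = i \sqrt{462} \cdot 9805 = 9805 i \sqrt{462}$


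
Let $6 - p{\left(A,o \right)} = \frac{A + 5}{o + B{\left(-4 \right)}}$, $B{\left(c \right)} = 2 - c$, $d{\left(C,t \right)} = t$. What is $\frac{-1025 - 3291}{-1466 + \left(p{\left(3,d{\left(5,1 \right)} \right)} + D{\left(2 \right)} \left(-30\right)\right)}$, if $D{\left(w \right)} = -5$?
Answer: $\frac{1162}{353} \approx 3.2918$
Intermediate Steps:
$p{\left(A,o \right)} = 6 - \frac{5 + A}{6 + o}$ ($p{\left(A,o \right)} = 6 - \frac{A + 5}{o + \left(2 - -4\right)} = 6 - \frac{5 + A}{o + \left(2 + 4\right)} = 6 - \frac{5 + A}{o + 6} = 6 - \frac{5 + A}{6 + o}$)
$\frac{-1025 - 3291}{-1466 + \left(p{\left(3,d{\left(5,1 \right)} \right)} + D{\left(2 \right)} \left(-30\right)\right)} = \frac{-1025 - 3291}{-1466 + \left(\frac{31 - 3 + 6 \cdot 1}{6 + 1} - -150\right)} = - \frac{4316}{-1466 + \left(\frac{31 - 3 + 6}{7} + 150\right)} = - \frac{4316}{-1466 + \left(\frac{1}{7} \cdot 34 + 150\right)} = - \frac{4316}{-1466 + \left(\frac{34}{7} + 150\right)} = - \frac{4316}{-1466 + \frac{1084}{7}} = - \frac{4316}{- \frac{9178}{7}} = \left(-4316\right) \left(- \frac{7}{9178}\right) = \frac{1162}{353}$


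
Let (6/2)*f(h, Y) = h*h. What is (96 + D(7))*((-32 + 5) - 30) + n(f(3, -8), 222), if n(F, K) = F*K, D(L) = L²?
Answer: -7599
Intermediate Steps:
f(h, Y) = h²/3 (f(h, Y) = (h*h)/3 = h²/3)
(96 + D(7))*((-32 + 5) - 30) + n(f(3, -8), 222) = (96 + 7²)*((-32 + 5) - 30) + ((⅓)*3²)*222 = (96 + 49)*(-27 - 30) + ((⅓)*9)*222 = 145*(-57) + 3*222 = -8265 + 666 = -7599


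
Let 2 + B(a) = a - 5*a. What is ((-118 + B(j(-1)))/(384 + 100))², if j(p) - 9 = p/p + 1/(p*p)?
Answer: 1681/14641 ≈ 0.11481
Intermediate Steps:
j(p) = 10 + p⁻² (j(p) = 9 + (p/p + 1/(p*p)) = 9 + (1 + p⁻²) = 10 + p⁻²)
B(a) = -2 - 4*a (B(a) = -2 + (a - 5*a) = -2 - 4*a)
((-118 + B(j(-1)))/(384 + 100))² = ((-118 + (-2 - 4*(10 + (-1)⁻²)))/(384 + 100))² = ((-118 + (-2 - 4*(10 + 1)))/484)² = ((-118 + (-2 - 4*11))*(1/484))² = ((-118 + (-2 - 44))*(1/484))² = ((-118 - 46)*(1/484))² = (-164*1/484)² = (-41/121)² = 1681/14641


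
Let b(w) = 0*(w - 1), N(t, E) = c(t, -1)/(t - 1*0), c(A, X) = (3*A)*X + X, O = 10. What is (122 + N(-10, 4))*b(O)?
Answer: 0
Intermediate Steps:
c(A, X) = X + 3*A*X (c(A, X) = 3*A*X + X = X + 3*A*X)
N(t, E) = (-1 - 3*t)/t (N(t, E) = (-(1 + 3*t))/(t - 1*0) = (-1 - 3*t)/(t + 0) = (-1 - 3*t)/t)
b(w) = 0 (b(w) = 0*(-1 + w) = 0)
(122 + N(-10, 4))*b(O) = (122 + (-3 - 1/(-10)))*0 = (122 + (-3 - 1*(-⅒)))*0 = (122 + (-3 + ⅒))*0 = (122 - 29/10)*0 = (1191/10)*0 = 0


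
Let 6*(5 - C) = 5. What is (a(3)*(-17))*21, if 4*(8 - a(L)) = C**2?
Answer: -62713/48 ≈ -1306.5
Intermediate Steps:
C = 25/6 (C = 5 - 1/6*5 = 5 - 5/6 = 25/6 ≈ 4.1667)
a(L) = 527/144 (a(L) = 8 - (25/6)**2/4 = 8 - 1/4*625/36 = 8 - 625/144 = 527/144)
(a(3)*(-17))*21 = ((527/144)*(-17))*21 = -8959/144*21 = -62713/48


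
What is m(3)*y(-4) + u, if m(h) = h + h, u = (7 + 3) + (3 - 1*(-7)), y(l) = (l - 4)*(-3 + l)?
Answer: 356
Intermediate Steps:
y(l) = (-4 + l)*(-3 + l)
u = 20 (u = 10 + (3 + 7) = 10 + 10 = 20)
m(h) = 2*h
m(3)*y(-4) + u = (2*3)*(12 + (-4)**2 - 7*(-4)) + 20 = 6*(12 + 16 + 28) + 20 = 6*56 + 20 = 336 + 20 = 356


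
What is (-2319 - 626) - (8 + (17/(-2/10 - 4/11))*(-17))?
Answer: -107438/31 ≈ -3465.7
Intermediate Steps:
(-2319 - 626) - (8 + (17/(-2/10 - 4/11))*(-17)) = -2945 - (8 + (17/(-2*⅒ - 4*1/11))*(-17)) = -2945 - (8 + (17/(-⅕ - 4/11))*(-17)) = -2945 - (8 + (17/(-31/55))*(-17)) = -2945 - (8 + (17*(-55/31))*(-17)) = -2945 - (8 - 935/31*(-17)) = -2945 - (8 + 15895/31) = -2945 - 1*16143/31 = -2945 - 16143/31 = -107438/31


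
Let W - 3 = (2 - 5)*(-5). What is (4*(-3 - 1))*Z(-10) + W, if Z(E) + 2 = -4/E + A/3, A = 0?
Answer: 218/5 ≈ 43.600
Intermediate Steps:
W = 18 (W = 3 + (2 - 5)*(-5) = 3 - 3*(-5) = 3 + 15 = 18)
Z(E) = -2 - 4/E (Z(E) = -2 + (-4/E + 0/3) = -2 + (-4/E + 0*(1/3)) = -2 + (-4/E + 0) = -2 - 4/E)
(4*(-3 - 1))*Z(-10) + W = (4*(-3 - 1))*(-2 - 4/(-10)) + 18 = (4*(-4))*(-2 - 4*(-1/10)) + 18 = -16*(-2 + 2/5) + 18 = -16*(-8/5) + 18 = 128/5 + 18 = 218/5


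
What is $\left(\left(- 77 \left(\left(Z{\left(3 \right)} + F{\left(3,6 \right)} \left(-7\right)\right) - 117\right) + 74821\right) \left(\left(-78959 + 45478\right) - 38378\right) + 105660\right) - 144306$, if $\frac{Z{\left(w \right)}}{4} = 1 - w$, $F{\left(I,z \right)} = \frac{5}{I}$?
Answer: $-6132797095$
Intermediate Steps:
$Z{\left(w \right)} = 4 - 4 w$ ($Z{\left(w \right)} = 4 \left(1 - w\right) = 4 - 4 w$)
$\left(\left(- 77 \left(\left(Z{\left(3 \right)} + F{\left(3,6 \right)} \left(-7\right)\right) - 117\right) + 74821\right) \left(\left(-78959 + 45478\right) - 38378\right) + 105660\right) - 144306 = \left(\left(- 77 \left(\left(\left(4 - 12\right) + \frac{5}{3} \left(-7\right)\right) - 117\right) + 74821\right) \left(\left(-78959 + 45478\right) - 38378\right) + 105660\right) - 144306 = \left(\left(- 77 \left(\left(\left(4 - 12\right) + 5 \cdot \frac{1}{3} \left(-7\right)\right) - 117\right) + 74821\right) \left(-33481 - 38378\right) + 105660\right) - 144306 = \left(\left(- 77 \left(\left(-8 + \frac{5}{3} \left(-7\right)\right) - 117\right) + 74821\right) \left(-71859\right) + 105660\right) - 144306 = \left(\left(- 77 \left(\left(-8 - \frac{35}{3}\right) - 117\right) + 74821\right) \left(-71859\right) + 105660\right) - 144306 = \left(\left(- 77 \left(- \frac{59}{3} - 117\right) + 74821\right) \left(-71859\right) + 105660\right) - 144306 = \left(\left(\left(-77\right) \left(- \frac{410}{3}\right) + 74821\right) \left(-71859\right) + 105660\right) - 144306 = \left(\left(\frac{31570}{3} + 74821\right) \left(-71859\right) + 105660\right) - 144306 = \left(\frac{256033}{3} \left(-71859\right) + 105660\right) - 144306 = \left(-6132758449 + 105660\right) - 144306 = -6132652789 - 144306 = -6132797095$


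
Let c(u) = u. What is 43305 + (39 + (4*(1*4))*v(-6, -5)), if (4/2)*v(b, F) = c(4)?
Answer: 43376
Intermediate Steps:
v(b, F) = 2 (v(b, F) = (1/2)*4 = 2)
43305 + (39 + (4*(1*4))*v(-6, -5)) = 43305 + (39 + (4*(1*4))*2) = 43305 + (39 + (4*4)*2) = 43305 + (39 + 16*2) = 43305 + (39 + 32) = 43305 + 71 = 43376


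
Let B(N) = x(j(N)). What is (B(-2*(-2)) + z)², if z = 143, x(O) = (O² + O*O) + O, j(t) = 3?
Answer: 26896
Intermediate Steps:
x(O) = O + 2*O² (x(O) = (O² + O²) + O = 2*O² + O = O + 2*O²)
B(N) = 21 (B(N) = 3*(1 + 2*3) = 3*(1 + 6) = 3*7 = 21)
(B(-2*(-2)) + z)² = (21 + 143)² = 164² = 26896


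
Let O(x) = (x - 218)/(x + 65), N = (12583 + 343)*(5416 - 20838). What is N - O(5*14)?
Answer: -26911544072/135 ≈ -1.9934e+8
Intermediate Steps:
N = -199344772 (N = 12926*(-15422) = -199344772)
O(x) = (-218 + x)/(65 + x)
N - O(5*14) = -199344772 - (-218 + 5*14)/(65 + 5*14) = -199344772 - (-218 + 70)/(65 + 70) = -199344772 - (-148)/135 = -199344772 - 1*(-148/135) = -199344772 + 148/135 = -26911544072/135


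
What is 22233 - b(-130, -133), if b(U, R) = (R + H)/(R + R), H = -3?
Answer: 2956921/133 ≈ 22233.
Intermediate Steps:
b(U, R) = (-3 + R)/(2*R) (b(U, R) = (R - 3)/(R + R) = (-3 + R)/((2*R)) = (-3 + R)*(1/(2*R)) = (-3 + R)/(2*R))
22233 - b(-130, -133) = 22233 - (-3 - 133)/(2*(-133)) = 22233 - (-1)*(-136)/(2*133) = 22233 - 1*68/133 = 22233 - 68/133 = 2956921/133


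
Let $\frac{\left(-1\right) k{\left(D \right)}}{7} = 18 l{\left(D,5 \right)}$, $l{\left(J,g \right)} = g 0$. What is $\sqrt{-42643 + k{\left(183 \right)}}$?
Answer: $i \sqrt{42643} \approx 206.5 i$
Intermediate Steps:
$l{\left(J,g \right)} = 0$
$k{\left(D \right)} = 0$ ($k{\left(D \right)} = - 7 \cdot 18 \cdot 0 = \left(-7\right) 0 = 0$)
$\sqrt{-42643 + k{\left(183 \right)}} = \sqrt{-42643 + 0} = \sqrt{-42643} = i \sqrt{42643}$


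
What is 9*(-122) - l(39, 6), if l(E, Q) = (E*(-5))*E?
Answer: 6507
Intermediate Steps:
l(E, Q) = -5*E² (l(E, Q) = (-5*E)*E = -5*E²)
9*(-122) - l(39, 6) = 9*(-122) - (-5)*39² = -1098 - (-5)*1521 = -1098 - 1*(-7605) = -1098 + 7605 = 6507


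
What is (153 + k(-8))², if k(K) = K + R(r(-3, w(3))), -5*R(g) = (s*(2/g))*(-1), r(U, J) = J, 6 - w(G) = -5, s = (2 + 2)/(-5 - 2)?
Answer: 3115537489/148225 ≈ 21019.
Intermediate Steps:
s = -4/7 (s = 4/(-7) = 4*(-⅐) = -4/7 ≈ -0.57143)
w(G) = 11 (w(G) = 6 - 1*(-5) = 6 + 5 = 11)
R(g) = -8/(35*g) (R(g) = -(-8/(7*g))*(-1)/5 = -8/(35*g))
k(K) = -8/385 + K (k(K) = K - 8/35/11 = K - 8/35*1/11 = K - 8/385 = -8/385 + K)
(153 + k(-8))² = (153 + (-8/385 - 8))² = (153 - 3088/385)² = (55817/385)² = 3115537489/148225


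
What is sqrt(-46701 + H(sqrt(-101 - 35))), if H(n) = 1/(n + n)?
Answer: sqrt(-215945424 - 34*I*sqrt(34))/68 ≈ 9.9199e-5 - 216.1*I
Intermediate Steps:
H(n) = 1/(2*n)
sqrt(-46701 + H(sqrt(-101 - 35))) = sqrt(-46701 + 1/(2*(sqrt(-101 - 35)))) = sqrt(-46701 + 1/(2*(sqrt(-136)))) = sqrt(-46701 + 1/(2*((2*I*sqrt(34))))) = sqrt(-46701 + (-I*sqrt(34)/68)/2) = sqrt(-46701 - I*sqrt(34)/136)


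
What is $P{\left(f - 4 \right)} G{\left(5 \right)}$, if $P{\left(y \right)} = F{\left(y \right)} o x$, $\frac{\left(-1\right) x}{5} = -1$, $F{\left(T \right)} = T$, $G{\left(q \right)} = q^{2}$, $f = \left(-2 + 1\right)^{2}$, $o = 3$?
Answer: $-1125$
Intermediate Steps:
$f = 1$ ($f = \left(-1\right)^{2} = 1$)
$x = 5$ ($x = \left(-5\right) \left(-1\right) = 5$)
$P{\left(y \right)} = 15 y$ ($P{\left(y \right)} = y 3 \cdot 5 = 3 y 5 = 15 y$)
$P{\left(f - 4 \right)} G{\left(5 \right)} = 15 \left(1 - 4\right) 5^{2} = 15 \left(1 - 4\right) 25 = 15 \left(-3\right) 25 = \left(-45\right) 25 = -1125$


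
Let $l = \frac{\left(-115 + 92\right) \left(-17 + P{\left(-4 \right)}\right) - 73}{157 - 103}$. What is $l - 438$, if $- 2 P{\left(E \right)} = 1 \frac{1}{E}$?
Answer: $- \frac{186695}{432} \approx -432.16$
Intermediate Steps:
$P{\left(E \right)} = - \frac{1}{2 E}$ ($P{\left(E \right)} = - \frac{1 \frac{1}{E}}{2} = - \frac{1}{2 E}$)
$l = \frac{2521}{432}$ ($l = \frac{\left(-115 + 92\right) \left(-17 - \frac{1}{2 \left(-4\right)}\right) - 73}{157 - 103} = \frac{- 23 \left(-17 - - \frac{1}{8}\right) - 73}{54} = \left(- 23 \left(-17 + \frac{1}{8}\right) - 73\right) \frac{1}{54} = \left(\left(-23\right) \left(- \frac{135}{8}\right) - 73\right) \frac{1}{54} = \left(\frac{3105}{8} - 73\right) \frac{1}{54} = \frac{2521}{8} \cdot \frac{1}{54} = \frac{2521}{432} \approx 5.8356$)
$l - 438 = \frac{2521}{432} - 438 = - \frac{186695}{432}$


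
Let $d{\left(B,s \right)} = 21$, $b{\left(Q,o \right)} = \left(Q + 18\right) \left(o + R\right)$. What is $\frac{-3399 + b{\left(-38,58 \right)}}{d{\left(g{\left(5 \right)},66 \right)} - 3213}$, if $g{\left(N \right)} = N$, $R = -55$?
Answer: $\frac{1153}{1064} \approx 1.0836$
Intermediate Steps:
$b{\left(Q,o \right)} = \left(-55 + o\right) \left(18 + Q\right)$ ($b{\left(Q,o \right)} = \left(Q + 18\right) \left(o - 55\right) = \left(18 + Q\right) \left(-55 + o\right) = \left(-55 + o\right) \left(18 + Q\right)$)
$\frac{-3399 + b{\left(-38,58 \right)}}{d{\left(g{\left(5 \right)},66 \right)} - 3213} = \frac{-3399 - 60}{21 - 3213} = \frac{-3399 + \left(-990 + 2090 + 1044 - 2204\right)}{-3192} = \left(-3399 - 60\right) \left(- \frac{1}{3192}\right) = \left(-3459\right) \left(- \frac{1}{3192}\right) = \frac{1153}{1064}$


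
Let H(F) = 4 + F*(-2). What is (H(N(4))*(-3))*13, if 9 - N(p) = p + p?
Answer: -78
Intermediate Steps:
N(p) = 9 - 2*p (N(p) = 9 - (p + p) = 9 - 2*p)
H(F) = 4 - 2*F
(H(N(4))*(-3))*13 = ((4 - 2*(9 - 2*4))*(-3))*13 = ((4 - 2*(9 - 8))*(-3))*13 = ((4 - 2*1)*(-3))*13 = ((4 - 2)*(-3))*13 = (2*(-3))*13 = -6*13 = -78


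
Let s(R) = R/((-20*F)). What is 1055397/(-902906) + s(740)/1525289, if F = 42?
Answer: -16902755416577/14460522193257 ≈ -1.1689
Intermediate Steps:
s(R) = -R/840 (s(R) = R/((-20*42)) = R/(-840) = R*(-1/840) = -R/840)
1055397/(-902906) + s(740)/1525289 = 1055397/(-902906) - 1/840*740/1525289 = 1055397*(-1/902906) - 37/42*1/1525289 = -1055397/902906 - 37/64062138 = -16902755416577/14460522193257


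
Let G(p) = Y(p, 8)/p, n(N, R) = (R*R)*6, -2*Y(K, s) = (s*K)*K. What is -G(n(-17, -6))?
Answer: 864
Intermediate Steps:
Y(K, s) = -s*K**2/2 (Y(K, s) = -s*K*K/2 = -K*s*K/2 = -s*K**2/2)
n(N, R) = 6*R**2 (n(N, R) = R**2*6 = 6*R**2)
G(p) = -4*p (G(p) = (-1/2*8*p**2)/p = (-4*p**2)/p = -4*p)
-G(n(-17, -6)) = -(-4)*6*(-6)**2 = -(-4)*6*36 = -(-4)*216 = -1*(-864) = 864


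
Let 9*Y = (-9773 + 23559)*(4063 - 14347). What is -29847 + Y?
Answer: -47347949/3 ≈ -1.5783e+7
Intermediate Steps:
Y = -47258408/3 (Y = ((-9773 + 23559)*(4063 - 14347))/9 = (13786*(-10284))/9 = (⅑)*(-141775224) = -47258408/3 ≈ -1.5753e+7)
-29847 + Y = -29847 - 47258408/3 = -47347949/3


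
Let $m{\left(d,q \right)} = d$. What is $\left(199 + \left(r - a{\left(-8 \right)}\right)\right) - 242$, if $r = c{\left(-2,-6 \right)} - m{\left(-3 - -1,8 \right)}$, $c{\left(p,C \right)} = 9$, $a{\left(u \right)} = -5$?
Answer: $-27$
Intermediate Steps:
$r = 11$ ($r = 9 - \left(-3 - -1\right) = 9 - \left(-3 + 1\right) = 9 - -2 = 9 + 2 = 11$)
$\left(199 + \left(r - a{\left(-8 \right)}\right)\right) - 242 = \left(199 + \left(11 - -5\right)\right) - 242 = \left(199 + \left(11 + 5\right)\right) - 242 = \left(199 + 16\right) - 242 = 215 - 242 = -27$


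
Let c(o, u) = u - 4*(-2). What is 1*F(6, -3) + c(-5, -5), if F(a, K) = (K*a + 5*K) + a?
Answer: -24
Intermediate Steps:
c(o, u) = 8 + u (c(o, u) = u + 8 = 8 + u)
F(a, K) = a + 5*K + K*a (F(a, K) = (5*K + K*a) + a = a + 5*K + K*a)
1*F(6, -3) + c(-5, -5) = 1*(6 + 5*(-3) - 3*6) + (8 - 5) = 1*(6 - 15 - 18) + 3 = 1*(-27) + 3 = -27 + 3 = -24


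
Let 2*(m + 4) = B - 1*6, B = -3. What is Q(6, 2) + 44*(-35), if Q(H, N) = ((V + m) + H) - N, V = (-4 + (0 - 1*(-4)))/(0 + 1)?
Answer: -3089/2 ≈ -1544.5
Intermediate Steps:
m = -17/2 (m = -4 + (-3 - 1*6)/2 = -4 + (-3 - 6)/2 = -4 + (½)*(-9) = -4 - 9/2 = -17/2 ≈ -8.5000)
V = 0 (V = (-4 + (0 + 4))/1 = (-4 + 4)*1 = 0*1 = 0)
Q(H, N) = -17/2 + H - N (Q(H, N) = ((0 - 17/2) + H) - N = (-17/2 + H) - N = -17/2 + H - N)
Q(6, 2) + 44*(-35) = (-17/2 + 6 - 1*2) + 44*(-35) = (-17/2 + 6 - 2) - 1540 = -9/2 - 1540 = -3089/2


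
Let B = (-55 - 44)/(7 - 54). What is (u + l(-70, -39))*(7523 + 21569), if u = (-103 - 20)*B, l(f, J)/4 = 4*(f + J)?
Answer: -2738866340/47 ≈ -5.8274e+7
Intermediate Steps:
l(f, J) = 16*J + 16*f (l(f, J) = 4*(4*(f + J)) = 4*(4*(J + f)) = 4*(4*J + 4*f) = 16*J + 16*f)
B = 99/47 (B = -99/(-47) = -99*(-1/47) = 99/47 ≈ 2.1064)
u = -12177/47 (u = (-103 - 20)*(99/47) = -123*99/47 = -12177/47 ≈ -259.08)
(u + l(-70, -39))*(7523 + 21569) = (-12177/47 + (16*(-39) + 16*(-70)))*(7523 + 21569) = (-12177/47 + (-624 - 1120))*29092 = (-12177/47 - 1744)*29092 = -94145/47*29092 = -2738866340/47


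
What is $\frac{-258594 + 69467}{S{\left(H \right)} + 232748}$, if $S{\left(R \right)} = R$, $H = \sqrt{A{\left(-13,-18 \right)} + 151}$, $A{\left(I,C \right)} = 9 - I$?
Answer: $- \frac{44018930996}{54171631331} + \frac{189127 \sqrt{173}}{54171631331} \approx -0.81254$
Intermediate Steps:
$H = \sqrt{173}$ ($H = \sqrt{\left(9 - -13\right) + 151} = \sqrt{\left(9 + 13\right) + 151} = \sqrt{22 + 151} = \sqrt{173} \approx 13.153$)
$\frac{-258594 + 69467}{S{\left(H \right)} + 232748} = \frac{-258594 + 69467}{\sqrt{173} + 232748} = - \frac{189127}{232748 + \sqrt{173}}$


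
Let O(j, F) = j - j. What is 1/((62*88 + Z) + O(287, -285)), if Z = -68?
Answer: 1/5388 ≈ 0.00018560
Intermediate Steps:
O(j, F) = 0
1/((62*88 + Z) + O(287, -285)) = 1/((62*88 - 68) + 0) = 1/((5456 - 68) + 0) = 1/(5388 + 0) = 1/5388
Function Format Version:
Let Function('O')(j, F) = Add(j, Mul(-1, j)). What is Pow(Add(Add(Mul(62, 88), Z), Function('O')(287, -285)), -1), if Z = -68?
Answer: Rational(1, 5388) ≈ 0.00018560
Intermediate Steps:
Function('O')(j, F) = 0
Pow(Add(Add(Mul(62, 88), Z), Function('O')(287, -285)), -1) = Pow(Add(Add(Mul(62, 88), -68), 0), -1) = Pow(Add(Add(5456, -68), 0), -1) = Pow(Add(5388, 0), -1) = Pow(5388, -1) = Rational(1, 5388)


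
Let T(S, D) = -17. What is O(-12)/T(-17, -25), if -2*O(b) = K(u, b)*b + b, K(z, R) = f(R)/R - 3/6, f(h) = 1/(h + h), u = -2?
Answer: -145/816 ≈ -0.17770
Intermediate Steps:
f(h) = 1/(2*h)
K(z, R) = -1/2 + 1/(2*R**2) (K(z, R) = (1/(2*R))/R - 3/6 = 1/(2*R**2) - 3*1/6 = 1/(2*R**2) - 1/2 = -1/2 + 1/(2*R**2))
O(b) = -b/2 - (1 - b**2)/(4*b) (O(b) = -(((1 - b**2)/(2*b**2))*b + b)/2 = -((1 - b**2)/(2*b) + b)/2 = -(b + (1 - b**2)/(2*b))/2 = -b/2 - (1 - b**2)/(4*b))
O(-12)/T(-17, -25) = ((1/4)*(-1 - 1*(-12)**2)/(-12))/(-17) = ((1/4)*(-1/12)*(-1 - 1*144))*(-1/17) = ((1/4)*(-1/12)*(-1 - 144))*(-1/17) = ((1/4)*(-1/12)*(-145))*(-1/17) = (145/48)*(-1/17) = -145/816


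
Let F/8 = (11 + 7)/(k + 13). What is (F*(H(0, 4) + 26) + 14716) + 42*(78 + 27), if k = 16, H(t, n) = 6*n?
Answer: 561854/29 ≈ 19374.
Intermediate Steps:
F = 144/29 (F = 8*((11 + 7)/(16 + 13)) = 8*(18/29) = 144/29 ≈ 4.9655)
(F*(H(0, 4) + 26) + 14716) + 42*(78 + 27) = (144*(6*4 + 26)/29 + 14716) + 42*(78 + 27) = (144*(24 + 26)/29 + 14716) + 42*105 = ((144/29)*50 + 14716) + 4410 = (7200/29 + 14716) + 4410 = 433964/29 + 4410 = 561854/29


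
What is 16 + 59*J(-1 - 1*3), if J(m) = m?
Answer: -220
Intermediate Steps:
16 + 59*J(-1 - 1*3) = 16 + 59*(-1 - 1*3) = 16 + 59*(-1 - 3) = 16 + 59*(-4) = 16 - 236 = -220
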